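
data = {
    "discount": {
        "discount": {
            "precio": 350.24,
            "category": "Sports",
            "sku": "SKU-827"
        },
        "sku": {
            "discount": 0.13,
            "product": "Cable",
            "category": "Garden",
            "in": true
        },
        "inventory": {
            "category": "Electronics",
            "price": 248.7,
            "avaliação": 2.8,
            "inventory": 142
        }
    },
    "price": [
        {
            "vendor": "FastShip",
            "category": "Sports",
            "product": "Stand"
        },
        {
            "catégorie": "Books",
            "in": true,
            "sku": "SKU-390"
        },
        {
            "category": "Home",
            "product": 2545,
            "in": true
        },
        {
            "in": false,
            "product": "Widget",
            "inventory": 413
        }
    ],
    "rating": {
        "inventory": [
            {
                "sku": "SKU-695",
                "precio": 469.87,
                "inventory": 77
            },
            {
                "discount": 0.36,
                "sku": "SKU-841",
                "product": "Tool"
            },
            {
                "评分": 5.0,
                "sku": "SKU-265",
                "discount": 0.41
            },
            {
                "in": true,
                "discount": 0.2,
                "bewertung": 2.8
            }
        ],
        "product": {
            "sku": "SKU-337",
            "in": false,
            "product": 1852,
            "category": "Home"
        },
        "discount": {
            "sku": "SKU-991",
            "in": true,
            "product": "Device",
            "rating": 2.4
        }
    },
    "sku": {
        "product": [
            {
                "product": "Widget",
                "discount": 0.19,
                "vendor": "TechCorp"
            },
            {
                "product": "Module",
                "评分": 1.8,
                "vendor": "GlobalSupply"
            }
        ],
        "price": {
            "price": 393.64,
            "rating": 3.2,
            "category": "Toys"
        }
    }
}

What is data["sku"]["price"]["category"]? "Toys"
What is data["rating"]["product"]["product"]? 1852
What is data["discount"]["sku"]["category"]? "Garden"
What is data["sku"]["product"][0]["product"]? "Widget"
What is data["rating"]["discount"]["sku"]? "SKU-991"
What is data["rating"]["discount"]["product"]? "Device"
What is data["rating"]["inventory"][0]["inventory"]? 77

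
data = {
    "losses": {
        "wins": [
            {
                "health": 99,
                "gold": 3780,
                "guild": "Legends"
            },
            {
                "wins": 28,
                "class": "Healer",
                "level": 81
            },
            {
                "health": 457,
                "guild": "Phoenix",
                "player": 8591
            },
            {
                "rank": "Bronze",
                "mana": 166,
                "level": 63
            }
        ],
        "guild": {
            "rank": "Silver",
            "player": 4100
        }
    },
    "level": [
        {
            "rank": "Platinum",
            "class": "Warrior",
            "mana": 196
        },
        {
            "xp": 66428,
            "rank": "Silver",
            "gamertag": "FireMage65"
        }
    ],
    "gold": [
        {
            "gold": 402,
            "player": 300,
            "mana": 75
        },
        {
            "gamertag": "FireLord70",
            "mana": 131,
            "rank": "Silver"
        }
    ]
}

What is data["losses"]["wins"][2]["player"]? 8591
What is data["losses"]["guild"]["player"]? 4100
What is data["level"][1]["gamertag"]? "FireMage65"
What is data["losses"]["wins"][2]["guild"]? "Phoenix"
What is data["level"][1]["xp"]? 66428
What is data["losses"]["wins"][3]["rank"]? "Bronze"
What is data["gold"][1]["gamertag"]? "FireLord70"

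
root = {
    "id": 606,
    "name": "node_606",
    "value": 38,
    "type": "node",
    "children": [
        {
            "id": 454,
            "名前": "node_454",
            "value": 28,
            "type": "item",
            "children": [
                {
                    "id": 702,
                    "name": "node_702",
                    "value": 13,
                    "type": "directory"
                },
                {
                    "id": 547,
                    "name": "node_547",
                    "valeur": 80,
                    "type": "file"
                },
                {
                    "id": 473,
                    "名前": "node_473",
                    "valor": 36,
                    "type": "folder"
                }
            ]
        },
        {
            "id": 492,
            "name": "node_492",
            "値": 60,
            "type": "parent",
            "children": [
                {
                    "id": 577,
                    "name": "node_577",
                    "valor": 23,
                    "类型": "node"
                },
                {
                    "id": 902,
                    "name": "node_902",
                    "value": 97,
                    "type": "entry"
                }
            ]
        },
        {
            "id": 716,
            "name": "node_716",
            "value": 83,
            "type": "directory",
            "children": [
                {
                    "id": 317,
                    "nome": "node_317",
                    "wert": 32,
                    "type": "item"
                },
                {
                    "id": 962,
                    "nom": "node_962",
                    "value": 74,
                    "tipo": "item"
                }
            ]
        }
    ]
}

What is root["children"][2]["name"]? "node_716"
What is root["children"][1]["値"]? 60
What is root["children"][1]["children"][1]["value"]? 97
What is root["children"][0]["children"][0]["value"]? 13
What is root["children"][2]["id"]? 716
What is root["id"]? 606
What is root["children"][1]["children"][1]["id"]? 902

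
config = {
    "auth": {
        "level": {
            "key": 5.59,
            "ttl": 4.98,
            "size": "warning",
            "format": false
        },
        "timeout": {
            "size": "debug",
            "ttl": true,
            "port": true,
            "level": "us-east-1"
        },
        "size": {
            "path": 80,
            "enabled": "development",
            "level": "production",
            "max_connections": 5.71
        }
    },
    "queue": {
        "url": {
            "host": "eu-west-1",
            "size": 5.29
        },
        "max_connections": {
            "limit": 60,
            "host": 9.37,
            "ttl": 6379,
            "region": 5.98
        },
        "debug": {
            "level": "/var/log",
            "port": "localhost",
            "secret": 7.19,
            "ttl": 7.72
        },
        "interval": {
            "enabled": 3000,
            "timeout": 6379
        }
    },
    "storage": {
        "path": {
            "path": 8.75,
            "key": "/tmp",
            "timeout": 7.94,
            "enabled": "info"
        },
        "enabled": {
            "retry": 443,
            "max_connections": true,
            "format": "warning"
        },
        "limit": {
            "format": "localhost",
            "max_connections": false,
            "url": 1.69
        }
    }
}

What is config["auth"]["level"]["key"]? 5.59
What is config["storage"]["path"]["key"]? "/tmp"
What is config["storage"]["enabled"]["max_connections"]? True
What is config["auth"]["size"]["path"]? 80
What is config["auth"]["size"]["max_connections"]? 5.71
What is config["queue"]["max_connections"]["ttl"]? 6379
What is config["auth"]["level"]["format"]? False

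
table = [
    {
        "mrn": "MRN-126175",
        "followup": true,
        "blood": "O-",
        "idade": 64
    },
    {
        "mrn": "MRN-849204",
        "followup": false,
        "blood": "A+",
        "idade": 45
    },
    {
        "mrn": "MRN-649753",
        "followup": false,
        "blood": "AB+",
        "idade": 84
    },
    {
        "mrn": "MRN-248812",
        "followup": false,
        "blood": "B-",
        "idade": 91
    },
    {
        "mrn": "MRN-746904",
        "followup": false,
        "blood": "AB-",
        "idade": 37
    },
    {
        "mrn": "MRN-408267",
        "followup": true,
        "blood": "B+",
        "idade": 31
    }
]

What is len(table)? 6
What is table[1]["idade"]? 45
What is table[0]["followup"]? True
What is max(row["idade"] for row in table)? 91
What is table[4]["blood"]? "AB-"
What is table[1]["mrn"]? "MRN-849204"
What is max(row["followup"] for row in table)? True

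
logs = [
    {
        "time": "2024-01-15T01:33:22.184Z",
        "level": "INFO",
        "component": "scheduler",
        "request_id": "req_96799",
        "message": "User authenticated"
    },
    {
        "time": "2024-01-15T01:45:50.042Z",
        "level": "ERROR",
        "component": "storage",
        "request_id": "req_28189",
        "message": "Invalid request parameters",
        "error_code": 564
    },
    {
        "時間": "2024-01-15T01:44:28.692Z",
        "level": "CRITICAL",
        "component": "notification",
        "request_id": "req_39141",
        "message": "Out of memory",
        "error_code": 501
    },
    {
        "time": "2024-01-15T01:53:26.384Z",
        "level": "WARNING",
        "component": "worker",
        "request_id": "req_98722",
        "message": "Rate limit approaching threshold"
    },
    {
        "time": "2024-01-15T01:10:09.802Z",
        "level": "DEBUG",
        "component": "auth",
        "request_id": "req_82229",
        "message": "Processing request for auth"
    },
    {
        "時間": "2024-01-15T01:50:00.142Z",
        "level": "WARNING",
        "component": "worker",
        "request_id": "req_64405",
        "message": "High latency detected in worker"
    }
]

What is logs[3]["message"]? "Rate limit approaching threshold"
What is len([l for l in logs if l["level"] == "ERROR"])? 1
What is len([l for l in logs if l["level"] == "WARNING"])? 2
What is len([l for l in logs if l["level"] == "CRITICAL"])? 1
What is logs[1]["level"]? "ERROR"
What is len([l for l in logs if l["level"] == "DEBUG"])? 1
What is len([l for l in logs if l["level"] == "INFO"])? 1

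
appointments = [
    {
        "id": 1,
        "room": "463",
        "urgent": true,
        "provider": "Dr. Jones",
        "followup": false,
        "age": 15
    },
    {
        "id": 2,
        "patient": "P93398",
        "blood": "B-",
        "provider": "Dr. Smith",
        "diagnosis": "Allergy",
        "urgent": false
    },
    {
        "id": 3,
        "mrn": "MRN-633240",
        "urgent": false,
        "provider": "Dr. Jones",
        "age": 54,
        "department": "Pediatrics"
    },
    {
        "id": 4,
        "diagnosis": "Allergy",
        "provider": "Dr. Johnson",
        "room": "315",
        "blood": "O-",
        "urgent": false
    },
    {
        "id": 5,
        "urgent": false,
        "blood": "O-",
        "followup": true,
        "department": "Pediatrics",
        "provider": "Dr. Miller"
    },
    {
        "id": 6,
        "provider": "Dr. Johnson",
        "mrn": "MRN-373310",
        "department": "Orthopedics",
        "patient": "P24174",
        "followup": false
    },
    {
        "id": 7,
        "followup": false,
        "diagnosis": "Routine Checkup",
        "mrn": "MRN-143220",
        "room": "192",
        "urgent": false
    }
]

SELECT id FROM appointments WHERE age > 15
[3]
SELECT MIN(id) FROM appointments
1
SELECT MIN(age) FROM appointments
15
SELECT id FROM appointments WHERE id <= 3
[1, 2, 3]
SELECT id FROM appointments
[1, 2, 3, 4, 5, 6, 7]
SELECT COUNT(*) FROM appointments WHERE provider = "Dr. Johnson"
2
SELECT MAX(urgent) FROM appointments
True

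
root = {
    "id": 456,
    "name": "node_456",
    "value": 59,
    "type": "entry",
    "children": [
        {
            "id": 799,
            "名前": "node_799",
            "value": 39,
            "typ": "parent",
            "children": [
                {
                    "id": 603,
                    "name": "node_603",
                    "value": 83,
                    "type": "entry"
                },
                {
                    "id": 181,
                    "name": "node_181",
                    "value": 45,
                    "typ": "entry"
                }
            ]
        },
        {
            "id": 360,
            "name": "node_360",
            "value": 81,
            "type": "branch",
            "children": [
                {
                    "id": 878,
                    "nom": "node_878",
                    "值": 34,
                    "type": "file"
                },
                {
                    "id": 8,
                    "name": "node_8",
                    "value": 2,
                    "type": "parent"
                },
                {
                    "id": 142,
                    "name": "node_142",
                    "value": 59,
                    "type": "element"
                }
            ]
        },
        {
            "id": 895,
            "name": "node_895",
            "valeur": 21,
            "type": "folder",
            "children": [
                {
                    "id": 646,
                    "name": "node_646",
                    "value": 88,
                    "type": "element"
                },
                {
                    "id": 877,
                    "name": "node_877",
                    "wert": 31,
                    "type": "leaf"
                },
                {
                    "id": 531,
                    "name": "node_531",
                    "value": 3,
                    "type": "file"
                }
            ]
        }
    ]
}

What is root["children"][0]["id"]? 799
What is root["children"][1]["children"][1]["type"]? "parent"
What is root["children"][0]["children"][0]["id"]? 603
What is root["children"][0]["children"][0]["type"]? "entry"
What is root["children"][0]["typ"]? "parent"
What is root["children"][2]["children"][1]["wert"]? 31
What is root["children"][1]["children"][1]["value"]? 2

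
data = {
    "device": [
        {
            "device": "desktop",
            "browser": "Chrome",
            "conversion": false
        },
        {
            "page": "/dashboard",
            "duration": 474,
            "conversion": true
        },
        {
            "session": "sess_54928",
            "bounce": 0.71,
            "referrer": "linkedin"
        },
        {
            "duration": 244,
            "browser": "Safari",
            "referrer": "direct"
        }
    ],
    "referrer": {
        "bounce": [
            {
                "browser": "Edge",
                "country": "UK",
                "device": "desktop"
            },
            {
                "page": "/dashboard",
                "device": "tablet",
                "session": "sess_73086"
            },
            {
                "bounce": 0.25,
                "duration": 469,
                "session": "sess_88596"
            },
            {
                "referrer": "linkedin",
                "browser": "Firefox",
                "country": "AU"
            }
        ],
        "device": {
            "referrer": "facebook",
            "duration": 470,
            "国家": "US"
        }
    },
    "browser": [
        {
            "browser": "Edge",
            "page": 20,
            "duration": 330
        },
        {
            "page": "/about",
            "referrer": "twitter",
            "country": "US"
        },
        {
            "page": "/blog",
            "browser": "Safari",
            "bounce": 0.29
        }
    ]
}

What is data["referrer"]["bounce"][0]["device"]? "desktop"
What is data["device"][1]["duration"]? 474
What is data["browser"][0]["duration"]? 330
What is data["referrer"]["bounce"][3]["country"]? "AU"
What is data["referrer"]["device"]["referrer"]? "facebook"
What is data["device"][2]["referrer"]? "linkedin"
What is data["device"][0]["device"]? "desktop"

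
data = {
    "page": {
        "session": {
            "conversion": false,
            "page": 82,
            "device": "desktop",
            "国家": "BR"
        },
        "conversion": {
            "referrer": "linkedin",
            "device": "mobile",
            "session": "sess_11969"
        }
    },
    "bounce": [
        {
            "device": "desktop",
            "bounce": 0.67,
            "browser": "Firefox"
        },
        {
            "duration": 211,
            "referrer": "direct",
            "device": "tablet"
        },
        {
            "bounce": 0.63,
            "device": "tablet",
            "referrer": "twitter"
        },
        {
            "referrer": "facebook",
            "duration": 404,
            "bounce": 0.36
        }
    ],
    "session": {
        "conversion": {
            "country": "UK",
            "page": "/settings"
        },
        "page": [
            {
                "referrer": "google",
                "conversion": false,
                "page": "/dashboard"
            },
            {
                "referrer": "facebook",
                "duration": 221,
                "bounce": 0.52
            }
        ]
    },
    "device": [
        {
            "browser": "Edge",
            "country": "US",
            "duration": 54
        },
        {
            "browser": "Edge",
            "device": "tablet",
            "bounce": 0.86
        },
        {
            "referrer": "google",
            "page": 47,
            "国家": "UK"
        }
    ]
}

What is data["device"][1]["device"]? "tablet"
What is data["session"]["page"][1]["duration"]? 221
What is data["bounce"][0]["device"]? "desktop"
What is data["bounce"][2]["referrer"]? "twitter"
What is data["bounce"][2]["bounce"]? 0.63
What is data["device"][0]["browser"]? "Edge"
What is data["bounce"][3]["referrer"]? "facebook"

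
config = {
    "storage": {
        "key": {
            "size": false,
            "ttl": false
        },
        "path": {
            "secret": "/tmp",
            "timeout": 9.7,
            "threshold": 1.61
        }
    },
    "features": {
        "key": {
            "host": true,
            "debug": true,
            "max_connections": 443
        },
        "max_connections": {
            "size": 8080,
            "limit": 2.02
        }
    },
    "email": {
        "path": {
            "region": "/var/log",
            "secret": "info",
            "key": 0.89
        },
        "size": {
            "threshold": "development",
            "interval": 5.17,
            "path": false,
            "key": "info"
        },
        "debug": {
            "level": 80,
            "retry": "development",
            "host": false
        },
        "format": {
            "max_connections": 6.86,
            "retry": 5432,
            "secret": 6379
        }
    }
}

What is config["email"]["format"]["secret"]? 6379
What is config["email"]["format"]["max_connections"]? 6.86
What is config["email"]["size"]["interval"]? 5.17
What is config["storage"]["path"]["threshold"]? 1.61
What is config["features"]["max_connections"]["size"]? 8080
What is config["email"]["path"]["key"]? 0.89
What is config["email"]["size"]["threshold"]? "development"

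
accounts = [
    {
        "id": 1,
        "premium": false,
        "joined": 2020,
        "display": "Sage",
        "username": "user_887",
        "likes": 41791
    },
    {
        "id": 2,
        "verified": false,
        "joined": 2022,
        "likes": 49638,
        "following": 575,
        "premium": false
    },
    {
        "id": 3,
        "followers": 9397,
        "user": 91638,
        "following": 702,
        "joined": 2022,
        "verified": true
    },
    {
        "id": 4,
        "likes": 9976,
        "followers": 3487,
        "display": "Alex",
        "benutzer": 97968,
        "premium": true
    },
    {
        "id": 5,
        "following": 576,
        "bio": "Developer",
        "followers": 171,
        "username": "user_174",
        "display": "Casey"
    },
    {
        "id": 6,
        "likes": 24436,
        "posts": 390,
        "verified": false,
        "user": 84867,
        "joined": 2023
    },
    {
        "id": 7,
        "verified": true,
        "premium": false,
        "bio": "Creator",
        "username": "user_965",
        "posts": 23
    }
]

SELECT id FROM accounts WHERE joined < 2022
[1]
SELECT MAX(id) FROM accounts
7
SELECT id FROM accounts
[1, 2, 3, 4, 5, 6, 7]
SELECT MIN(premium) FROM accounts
False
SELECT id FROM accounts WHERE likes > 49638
[]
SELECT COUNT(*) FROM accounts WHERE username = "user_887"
1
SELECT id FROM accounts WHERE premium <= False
[1, 2, 7]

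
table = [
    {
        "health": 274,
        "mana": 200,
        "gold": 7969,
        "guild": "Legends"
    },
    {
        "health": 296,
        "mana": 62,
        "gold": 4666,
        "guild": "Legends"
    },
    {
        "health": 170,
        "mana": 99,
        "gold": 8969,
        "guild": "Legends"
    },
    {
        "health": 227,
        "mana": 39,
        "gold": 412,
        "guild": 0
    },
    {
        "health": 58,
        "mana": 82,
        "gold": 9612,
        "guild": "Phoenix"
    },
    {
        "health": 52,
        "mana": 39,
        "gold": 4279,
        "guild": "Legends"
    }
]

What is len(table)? 6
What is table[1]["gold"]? 4666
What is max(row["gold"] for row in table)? 9612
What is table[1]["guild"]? "Legends"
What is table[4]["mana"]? 82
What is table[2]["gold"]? 8969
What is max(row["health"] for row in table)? 296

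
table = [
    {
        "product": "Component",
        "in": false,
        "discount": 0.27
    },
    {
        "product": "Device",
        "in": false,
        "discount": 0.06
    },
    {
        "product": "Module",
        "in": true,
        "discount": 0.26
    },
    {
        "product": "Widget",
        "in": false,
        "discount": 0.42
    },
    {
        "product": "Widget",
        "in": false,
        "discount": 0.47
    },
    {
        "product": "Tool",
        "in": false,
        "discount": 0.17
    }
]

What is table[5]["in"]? False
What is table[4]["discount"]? 0.47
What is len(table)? 6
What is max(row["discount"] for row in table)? 0.47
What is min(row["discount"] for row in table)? 0.06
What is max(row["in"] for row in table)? True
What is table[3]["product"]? "Widget"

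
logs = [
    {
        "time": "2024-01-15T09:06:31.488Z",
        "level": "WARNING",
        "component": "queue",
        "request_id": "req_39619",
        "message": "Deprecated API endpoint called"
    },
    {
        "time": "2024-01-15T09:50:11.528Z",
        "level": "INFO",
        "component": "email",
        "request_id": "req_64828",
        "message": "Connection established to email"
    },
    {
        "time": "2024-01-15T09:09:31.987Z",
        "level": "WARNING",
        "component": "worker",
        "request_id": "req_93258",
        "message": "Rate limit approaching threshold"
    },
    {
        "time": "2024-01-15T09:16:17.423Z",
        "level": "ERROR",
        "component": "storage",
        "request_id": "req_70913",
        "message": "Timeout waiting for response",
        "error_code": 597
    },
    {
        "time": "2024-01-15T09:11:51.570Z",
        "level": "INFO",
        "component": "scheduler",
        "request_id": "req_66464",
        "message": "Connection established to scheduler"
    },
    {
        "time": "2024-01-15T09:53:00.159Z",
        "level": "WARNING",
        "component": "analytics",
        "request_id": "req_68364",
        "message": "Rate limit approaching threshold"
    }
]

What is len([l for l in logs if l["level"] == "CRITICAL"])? 0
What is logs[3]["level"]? "ERROR"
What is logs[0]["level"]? "WARNING"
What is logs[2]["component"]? "worker"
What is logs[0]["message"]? "Deprecated API endpoint called"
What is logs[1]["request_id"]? "req_64828"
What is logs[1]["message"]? "Connection established to email"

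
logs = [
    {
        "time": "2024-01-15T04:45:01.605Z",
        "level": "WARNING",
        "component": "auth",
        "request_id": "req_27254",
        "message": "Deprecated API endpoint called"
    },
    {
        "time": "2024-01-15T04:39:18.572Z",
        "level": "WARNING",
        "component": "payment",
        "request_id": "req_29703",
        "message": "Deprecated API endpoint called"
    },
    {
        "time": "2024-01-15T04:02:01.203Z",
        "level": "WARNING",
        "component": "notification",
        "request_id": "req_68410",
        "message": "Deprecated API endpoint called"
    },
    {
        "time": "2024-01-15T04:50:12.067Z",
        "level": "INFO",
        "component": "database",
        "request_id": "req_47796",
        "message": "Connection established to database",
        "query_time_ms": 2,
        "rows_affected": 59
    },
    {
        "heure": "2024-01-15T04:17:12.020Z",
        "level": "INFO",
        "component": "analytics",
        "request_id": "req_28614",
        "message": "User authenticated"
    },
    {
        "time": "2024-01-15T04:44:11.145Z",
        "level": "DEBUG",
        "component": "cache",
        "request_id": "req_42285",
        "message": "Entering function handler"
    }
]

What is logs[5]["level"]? "DEBUG"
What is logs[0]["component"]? "auth"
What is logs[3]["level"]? "INFO"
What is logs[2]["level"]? "WARNING"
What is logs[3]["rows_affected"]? 59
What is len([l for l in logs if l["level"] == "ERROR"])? 0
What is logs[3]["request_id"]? "req_47796"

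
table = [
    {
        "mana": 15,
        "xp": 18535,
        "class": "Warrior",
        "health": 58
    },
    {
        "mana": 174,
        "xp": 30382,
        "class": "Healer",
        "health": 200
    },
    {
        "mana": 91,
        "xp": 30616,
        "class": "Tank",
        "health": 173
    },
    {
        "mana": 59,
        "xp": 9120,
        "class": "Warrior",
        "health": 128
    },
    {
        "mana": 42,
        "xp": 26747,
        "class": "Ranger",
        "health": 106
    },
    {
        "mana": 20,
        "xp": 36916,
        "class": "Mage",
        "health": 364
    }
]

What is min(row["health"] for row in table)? 58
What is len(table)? 6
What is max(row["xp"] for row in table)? 36916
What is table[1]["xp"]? 30382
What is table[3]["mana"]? 59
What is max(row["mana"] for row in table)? 174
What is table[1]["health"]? 200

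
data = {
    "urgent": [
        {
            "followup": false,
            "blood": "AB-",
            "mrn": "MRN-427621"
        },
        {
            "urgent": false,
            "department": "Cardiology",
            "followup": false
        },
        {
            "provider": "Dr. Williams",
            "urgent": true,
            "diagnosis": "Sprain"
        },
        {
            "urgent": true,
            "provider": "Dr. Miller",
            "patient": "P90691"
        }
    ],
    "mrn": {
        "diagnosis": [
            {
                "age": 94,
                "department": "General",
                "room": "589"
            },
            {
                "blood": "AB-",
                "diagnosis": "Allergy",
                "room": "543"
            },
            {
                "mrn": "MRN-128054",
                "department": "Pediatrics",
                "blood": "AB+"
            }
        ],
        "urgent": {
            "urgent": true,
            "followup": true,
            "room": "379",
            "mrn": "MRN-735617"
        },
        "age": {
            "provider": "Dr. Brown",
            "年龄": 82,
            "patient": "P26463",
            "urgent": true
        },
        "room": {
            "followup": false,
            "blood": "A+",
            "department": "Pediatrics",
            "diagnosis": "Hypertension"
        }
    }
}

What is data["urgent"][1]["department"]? "Cardiology"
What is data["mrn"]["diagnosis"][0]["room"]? "589"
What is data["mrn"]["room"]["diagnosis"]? "Hypertension"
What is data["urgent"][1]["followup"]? False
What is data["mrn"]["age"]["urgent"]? True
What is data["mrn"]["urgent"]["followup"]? True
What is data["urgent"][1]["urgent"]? False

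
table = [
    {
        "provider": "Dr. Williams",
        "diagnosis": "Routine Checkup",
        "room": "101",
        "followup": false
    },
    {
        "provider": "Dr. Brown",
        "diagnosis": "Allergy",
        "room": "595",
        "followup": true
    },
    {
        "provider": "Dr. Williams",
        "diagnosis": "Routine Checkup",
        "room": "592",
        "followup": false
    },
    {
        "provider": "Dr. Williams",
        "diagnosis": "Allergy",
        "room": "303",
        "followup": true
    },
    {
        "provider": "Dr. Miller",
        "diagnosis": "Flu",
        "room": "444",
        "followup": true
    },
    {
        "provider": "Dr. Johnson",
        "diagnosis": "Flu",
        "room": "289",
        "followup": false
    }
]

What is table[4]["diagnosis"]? "Flu"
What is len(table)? 6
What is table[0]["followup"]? False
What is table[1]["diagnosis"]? "Allergy"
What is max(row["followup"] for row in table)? True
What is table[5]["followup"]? False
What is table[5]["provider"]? "Dr. Johnson"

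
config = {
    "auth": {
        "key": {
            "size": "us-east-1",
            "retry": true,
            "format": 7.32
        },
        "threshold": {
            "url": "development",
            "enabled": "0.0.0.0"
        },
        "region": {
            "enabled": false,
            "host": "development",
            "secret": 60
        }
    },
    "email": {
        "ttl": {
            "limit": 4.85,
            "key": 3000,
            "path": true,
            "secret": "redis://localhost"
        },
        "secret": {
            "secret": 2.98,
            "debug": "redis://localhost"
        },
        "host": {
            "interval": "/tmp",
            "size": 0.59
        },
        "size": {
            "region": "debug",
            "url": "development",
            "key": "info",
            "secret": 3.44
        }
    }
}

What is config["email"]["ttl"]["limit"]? 4.85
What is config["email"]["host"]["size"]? 0.59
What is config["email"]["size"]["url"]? "development"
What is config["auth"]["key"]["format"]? 7.32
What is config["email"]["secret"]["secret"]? 2.98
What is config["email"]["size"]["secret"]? 3.44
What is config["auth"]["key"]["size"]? "us-east-1"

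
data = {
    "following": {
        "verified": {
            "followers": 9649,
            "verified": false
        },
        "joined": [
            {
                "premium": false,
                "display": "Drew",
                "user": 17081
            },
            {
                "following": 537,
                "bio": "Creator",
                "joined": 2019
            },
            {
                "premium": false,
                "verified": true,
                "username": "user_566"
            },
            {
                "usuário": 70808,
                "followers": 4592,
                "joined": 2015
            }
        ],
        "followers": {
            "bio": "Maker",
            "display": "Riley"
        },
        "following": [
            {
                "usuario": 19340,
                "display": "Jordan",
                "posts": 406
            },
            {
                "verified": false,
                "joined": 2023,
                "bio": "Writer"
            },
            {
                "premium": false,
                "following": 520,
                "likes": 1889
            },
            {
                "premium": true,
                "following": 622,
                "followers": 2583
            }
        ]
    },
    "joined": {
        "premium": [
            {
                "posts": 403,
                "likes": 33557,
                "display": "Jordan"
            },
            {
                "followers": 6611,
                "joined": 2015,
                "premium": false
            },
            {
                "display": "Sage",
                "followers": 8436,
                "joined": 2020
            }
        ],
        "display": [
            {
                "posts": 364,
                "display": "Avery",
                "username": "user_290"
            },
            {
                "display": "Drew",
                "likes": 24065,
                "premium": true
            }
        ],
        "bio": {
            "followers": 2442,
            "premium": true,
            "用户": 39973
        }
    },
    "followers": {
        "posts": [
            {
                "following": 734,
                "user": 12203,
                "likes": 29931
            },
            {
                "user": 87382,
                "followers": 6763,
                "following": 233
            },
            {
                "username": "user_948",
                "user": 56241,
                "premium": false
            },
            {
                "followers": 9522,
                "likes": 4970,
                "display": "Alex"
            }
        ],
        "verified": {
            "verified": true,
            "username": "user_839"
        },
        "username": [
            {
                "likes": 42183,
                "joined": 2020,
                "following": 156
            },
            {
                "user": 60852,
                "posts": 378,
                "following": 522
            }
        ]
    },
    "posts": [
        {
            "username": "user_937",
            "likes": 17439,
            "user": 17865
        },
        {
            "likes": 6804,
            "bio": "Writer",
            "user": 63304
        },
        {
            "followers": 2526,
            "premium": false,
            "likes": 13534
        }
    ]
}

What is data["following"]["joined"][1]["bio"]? "Creator"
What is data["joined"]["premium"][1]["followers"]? 6611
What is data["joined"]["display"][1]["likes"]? 24065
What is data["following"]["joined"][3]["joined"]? 2015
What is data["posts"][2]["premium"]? False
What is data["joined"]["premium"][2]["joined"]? 2020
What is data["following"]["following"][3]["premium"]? True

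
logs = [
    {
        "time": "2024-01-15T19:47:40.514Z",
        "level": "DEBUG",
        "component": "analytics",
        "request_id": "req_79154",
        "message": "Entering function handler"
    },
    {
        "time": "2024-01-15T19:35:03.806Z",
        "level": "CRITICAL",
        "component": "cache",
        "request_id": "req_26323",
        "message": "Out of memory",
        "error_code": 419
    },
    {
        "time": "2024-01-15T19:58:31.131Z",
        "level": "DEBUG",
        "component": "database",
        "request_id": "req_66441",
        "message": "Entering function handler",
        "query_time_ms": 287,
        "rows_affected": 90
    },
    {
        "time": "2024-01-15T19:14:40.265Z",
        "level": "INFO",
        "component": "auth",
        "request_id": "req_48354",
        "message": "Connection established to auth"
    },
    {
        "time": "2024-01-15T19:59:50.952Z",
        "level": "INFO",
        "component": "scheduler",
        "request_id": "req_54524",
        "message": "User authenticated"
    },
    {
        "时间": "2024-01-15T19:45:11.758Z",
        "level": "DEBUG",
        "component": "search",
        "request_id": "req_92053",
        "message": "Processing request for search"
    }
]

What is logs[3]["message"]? "Connection established to auth"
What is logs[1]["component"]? "cache"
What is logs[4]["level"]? "INFO"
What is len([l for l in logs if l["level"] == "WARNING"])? 0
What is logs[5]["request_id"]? "req_92053"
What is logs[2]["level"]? "DEBUG"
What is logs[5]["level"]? "DEBUG"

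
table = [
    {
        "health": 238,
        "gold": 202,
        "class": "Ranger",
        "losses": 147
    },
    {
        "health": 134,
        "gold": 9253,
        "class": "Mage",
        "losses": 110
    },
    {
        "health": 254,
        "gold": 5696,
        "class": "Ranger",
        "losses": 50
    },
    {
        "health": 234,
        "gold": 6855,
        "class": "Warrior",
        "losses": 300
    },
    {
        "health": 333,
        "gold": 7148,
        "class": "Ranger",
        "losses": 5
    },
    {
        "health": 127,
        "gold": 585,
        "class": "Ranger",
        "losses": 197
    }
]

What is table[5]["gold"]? 585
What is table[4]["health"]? 333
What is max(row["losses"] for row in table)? 300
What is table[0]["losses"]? 147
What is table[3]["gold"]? 6855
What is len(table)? 6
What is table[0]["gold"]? 202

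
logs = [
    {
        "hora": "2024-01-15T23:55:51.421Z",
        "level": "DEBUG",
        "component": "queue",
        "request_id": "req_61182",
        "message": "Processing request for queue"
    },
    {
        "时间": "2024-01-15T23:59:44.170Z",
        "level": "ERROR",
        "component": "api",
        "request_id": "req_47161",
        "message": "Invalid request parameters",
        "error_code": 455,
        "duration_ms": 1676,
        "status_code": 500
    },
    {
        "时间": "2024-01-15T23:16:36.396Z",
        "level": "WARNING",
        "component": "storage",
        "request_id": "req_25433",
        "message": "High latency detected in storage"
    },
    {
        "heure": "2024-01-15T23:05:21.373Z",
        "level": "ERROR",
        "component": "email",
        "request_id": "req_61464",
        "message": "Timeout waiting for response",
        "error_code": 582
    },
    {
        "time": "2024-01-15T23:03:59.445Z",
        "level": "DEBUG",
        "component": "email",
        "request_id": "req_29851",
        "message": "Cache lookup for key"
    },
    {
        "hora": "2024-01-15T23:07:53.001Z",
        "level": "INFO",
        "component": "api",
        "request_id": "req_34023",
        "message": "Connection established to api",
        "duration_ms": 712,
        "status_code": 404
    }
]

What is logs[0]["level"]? "DEBUG"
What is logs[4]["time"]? "2024-01-15T23:03:59.445Z"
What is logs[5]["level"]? "INFO"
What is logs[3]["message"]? "Timeout waiting for response"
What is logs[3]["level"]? "ERROR"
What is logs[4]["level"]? "DEBUG"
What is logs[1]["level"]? "ERROR"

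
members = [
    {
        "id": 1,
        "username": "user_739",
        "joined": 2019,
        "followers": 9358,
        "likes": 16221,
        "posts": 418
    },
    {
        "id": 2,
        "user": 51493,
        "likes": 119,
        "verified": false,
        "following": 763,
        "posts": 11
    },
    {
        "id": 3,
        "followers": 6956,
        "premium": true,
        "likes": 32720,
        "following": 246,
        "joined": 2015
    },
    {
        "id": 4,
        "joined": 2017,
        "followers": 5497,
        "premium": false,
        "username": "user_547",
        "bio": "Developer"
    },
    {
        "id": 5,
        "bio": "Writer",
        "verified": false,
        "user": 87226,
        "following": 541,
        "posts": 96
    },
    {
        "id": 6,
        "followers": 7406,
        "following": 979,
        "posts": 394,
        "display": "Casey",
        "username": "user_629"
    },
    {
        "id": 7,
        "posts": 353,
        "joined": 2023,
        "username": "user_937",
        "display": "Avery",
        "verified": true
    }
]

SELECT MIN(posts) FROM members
11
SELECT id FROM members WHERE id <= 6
[1, 2, 3, 4, 5, 6]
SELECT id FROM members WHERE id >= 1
[1, 2, 3, 4, 5, 6, 7]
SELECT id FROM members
[1, 2, 3, 4, 5, 6, 7]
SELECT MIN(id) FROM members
1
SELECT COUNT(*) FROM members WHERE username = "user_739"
1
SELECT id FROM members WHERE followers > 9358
[]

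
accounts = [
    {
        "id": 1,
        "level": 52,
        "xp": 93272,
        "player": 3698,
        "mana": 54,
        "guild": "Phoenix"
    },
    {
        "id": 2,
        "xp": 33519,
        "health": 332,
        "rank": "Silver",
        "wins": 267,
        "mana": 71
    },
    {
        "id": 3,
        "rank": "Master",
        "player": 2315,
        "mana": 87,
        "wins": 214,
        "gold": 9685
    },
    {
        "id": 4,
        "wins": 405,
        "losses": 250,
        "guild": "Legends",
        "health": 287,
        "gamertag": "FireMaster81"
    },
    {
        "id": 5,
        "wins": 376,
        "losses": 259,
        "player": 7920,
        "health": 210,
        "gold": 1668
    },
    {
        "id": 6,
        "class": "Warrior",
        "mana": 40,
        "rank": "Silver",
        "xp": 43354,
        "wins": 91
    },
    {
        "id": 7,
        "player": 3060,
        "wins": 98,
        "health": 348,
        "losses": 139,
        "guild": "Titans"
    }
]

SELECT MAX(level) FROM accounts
52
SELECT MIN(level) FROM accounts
52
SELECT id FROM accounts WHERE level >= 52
[1]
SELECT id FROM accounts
[1, 2, 3, 4, 5, 6, 7]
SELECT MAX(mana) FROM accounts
87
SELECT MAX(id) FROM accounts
7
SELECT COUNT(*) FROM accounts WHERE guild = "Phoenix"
1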